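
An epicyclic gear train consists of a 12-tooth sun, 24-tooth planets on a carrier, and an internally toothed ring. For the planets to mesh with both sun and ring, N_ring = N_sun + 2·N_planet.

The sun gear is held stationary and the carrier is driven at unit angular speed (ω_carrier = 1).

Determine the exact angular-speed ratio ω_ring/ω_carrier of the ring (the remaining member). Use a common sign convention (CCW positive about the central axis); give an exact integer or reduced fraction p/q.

6/5

N_ring = 12 + 2·24 = 60
12(ω_s−ω_c) = −60(ω_r−ω_c),  ω_s=0, ω_c=1
ω_r = 1 − (12/60)(0−1) = 6/5
ω_r/ω_c = 6/5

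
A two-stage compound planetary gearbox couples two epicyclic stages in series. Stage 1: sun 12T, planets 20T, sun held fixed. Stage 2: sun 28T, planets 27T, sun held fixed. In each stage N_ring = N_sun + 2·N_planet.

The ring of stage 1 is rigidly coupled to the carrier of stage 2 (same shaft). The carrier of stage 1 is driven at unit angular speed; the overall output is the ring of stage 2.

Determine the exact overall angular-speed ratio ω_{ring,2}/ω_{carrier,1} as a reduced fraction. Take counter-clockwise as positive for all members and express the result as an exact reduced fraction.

Stage 1: N_ring = 12 + 2·20 = 52
Stage 1: 12(ω_s−ω_c) = −52(ω_r−ω_c),  ω_s=0, ω_c=1
Stage 1: ω_r = 1 − (12/52)(0−1) = 16/13
  ⇒ ω_r¹/ω_c¹ = 16/13
Stage 2: N_ring = 28 + 2·27 = 82
Stage 2: 28(ω_s−ω_c) = −82(ω_r−ω_c),  ω_s=0, ω_c=1
Stage 2: ω_r = 1 − (28/82)(0−1) = 55/41
  ⇒ ω_r²/ω_c² = 55/41
Coupling ω_c² = ω_r¹ ⇒ overall = 16/13 × 55/41 = 880/533

880/533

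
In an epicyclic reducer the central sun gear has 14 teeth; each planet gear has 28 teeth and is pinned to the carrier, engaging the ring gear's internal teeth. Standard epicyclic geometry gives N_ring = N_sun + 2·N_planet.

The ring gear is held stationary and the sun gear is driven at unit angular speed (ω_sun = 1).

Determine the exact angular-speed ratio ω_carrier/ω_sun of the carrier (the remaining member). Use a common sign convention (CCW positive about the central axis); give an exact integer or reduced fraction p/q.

N_ring = 14 + 2·28 = 70
14(ω_s−ω_c) = −70(ω_r−ω_c),  ω_r=0, ω_s=1
14(1−ω_c) = −70(0−ω_c)  ⇒  84ω_c = 14  ⇒  ω_c = 1/6
ω_c/ω_s = 1/6

1/6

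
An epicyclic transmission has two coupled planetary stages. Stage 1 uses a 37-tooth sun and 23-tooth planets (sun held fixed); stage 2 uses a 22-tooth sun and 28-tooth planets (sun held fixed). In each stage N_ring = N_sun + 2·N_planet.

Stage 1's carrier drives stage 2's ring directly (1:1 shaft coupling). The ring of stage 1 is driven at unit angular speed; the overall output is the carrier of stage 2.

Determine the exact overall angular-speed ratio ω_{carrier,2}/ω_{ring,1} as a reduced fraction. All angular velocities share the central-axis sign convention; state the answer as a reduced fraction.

1079/2000

Stage 1: N_ring = 37 + 2·23 = 83
Stage 1: 37(ω_s−ω_c) = −83(ω_r−ω_c),  ω_s=0, ω_r=1
Stage 1: 37(0−ω_c) = −83(1−ω_c)  ⇒  120ω_c = 83  ⇒  ω_c = 83/120
  ⇒ ω_c¹/ω_r¹ = 83/120
Stage 2: N_ring = 22 + 2·28 = 78
Stage 2: 22(ω_s−ω_c) = −78(ω_r−ω_c),  ω_s=0, ω_r=1
Stage 2: 22(0−ω_c) = −78(1−ω_c)  ⇒  100ω_c = 78  ⇒  ω_c = 39/50
  ⇒ ω_c²/ω_r² = 39/50
Coupling ω_r² = ω_c¹ ⇒ overall = 83/120 × 39/50 = 1079/2000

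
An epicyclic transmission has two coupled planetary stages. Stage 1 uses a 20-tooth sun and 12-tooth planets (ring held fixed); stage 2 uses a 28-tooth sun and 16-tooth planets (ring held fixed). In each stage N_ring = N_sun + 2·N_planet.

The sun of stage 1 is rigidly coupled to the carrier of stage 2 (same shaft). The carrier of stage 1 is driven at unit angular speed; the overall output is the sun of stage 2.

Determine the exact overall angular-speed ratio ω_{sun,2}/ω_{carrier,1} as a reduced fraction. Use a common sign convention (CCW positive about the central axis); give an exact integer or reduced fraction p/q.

Stage 1: N_ring = 20 + 2·12 = 44
Stage 1: 20(ω_s−ω_c) = −44(ω_r−ω_c),  ω_r=0, ω_c=1
Stage 1: ω_s = 1 − (44/20)(0−1) = 16/5
  ⇒ ω_s¹/ω_c¹ = 16/5
Stage 2: N_ring = 28 + 2·16 = 60
Stage 2: 28(ω_s−ω_c) = −60(ω_r−ω_c),  ω_r=0, ω_c=1
Stage 2: ω_s = 1 − (60/28)(0−1) = 22/7
  ⇒ ω_s²/ω_c² = 22/7
Coupling ω_c² = ω_s¹ ⇒ overall = 16/5 × 22/7 = 352/35

352/35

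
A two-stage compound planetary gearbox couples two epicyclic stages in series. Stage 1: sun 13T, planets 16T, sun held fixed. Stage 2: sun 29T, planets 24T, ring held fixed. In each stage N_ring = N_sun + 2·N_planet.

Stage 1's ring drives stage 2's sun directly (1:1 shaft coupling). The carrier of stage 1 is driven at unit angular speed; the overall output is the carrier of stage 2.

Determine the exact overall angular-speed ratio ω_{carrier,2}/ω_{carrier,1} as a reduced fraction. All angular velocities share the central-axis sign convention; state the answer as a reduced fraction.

Stage 1: N_ring = 13 + 2·16 = 45
Stage 1: 13(ω_s−ω_c) = −45(ω_r−ω_c),  ω_s=0, ω_c=1
Stage 1: ω_r = 1 − (13/45)(0−1) = 58/45
  ⇒ ω_r¹/ω_c¹ = 58/45
Stage 2: N_ring = 29 + 2·24 = 77
Stage 2: 29(ω_s−ω_c) = −77(ω_r−ω_c),  ω_r=0, ω_s=1
Stage 2: 29(1−ω_c) = −77(0−ω_c)  ⇒  106ω_c = 29  ⇒  ω_c = 29/106
  ⇒ ω_c²/ω_s² = 29/106
Coupling ω_s² = ω_r¹ ⇒ overall = 58/45 × 29/106 = 841/2385

841/2385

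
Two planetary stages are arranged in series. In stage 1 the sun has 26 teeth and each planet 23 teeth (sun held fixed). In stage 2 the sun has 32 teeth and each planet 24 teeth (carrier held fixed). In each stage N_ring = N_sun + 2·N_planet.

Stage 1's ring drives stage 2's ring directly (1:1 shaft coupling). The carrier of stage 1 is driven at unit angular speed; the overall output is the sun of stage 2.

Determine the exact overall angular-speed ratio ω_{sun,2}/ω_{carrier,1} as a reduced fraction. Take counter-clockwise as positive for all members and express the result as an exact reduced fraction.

-245/72

Stage 1: N_ring = 26 + 2·23 = 72
Stage 1: 26(ω_s−ω_c) = −72(ω_r−ω_c),  ω_s=0, ω_c=1
Stage 1: ω_r = 1 − (26/72)(0−1) = 49/36
  ⇒ ω_r¹/ω_c¹ = 49/36
Stage 2: N_ring = 32 + 2·24 = 80
Stage 2: 32(ω_s−ω_c) = −80(ω_r−ω_c),  ω_c=0, ω_r=1
Stage 2: ω_s = 0 − (80/32)(1−0) = -5/2
  ⇒ ω_s²/ω_r² = -5/2
Coupling ω_r² = ω_r¹ ⇒ overall = 49/36 × -5/2 = -245/72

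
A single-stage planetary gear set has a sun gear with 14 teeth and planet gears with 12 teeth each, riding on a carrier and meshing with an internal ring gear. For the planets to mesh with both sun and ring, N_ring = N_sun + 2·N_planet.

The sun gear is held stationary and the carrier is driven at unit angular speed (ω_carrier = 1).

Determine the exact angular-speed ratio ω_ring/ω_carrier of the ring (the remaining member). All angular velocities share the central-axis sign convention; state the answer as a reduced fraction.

26/19

N_ring = 14 + 2·12 = 38
14(ω_s−ω_c) = −38(ω_r−ω_c),  ω_s=0, ω_c=1
ω_r = 1 − (14/38)(0−1) = 26/19
ω_r/ω_c = 26/19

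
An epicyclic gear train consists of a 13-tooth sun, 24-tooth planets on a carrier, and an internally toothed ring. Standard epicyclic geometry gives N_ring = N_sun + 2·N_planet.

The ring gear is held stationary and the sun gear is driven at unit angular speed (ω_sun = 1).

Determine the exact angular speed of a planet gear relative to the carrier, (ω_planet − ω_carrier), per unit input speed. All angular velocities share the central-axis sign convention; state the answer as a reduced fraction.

N_ring = 13 + 2·24 = 61
13(ω_s−ω_c) = −61(ω_r−ω_c),  ω_r=0, ω_s=1
13(1−ω_c) = −61(0−ω_c)  ⇒  74ω_c = 13  ⇒  ω_c = 13/74
sun–planet: 13·(1−13/74) = −24·(ω_p−ω_c)  ⇒  ω_p−ω_c = −(13/24)·(61/74) = -793/1776

-793/1776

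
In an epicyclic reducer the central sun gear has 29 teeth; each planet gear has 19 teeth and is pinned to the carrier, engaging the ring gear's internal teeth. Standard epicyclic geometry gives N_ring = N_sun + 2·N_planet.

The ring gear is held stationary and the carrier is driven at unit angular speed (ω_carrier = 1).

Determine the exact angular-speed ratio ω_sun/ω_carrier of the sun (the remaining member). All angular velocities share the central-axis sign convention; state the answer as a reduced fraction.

96/29

N_ring = 29 + 2·19 = 67
29(ω_s−ω_c) = −67(ω_r−ω_c),  ω_r=0, ω_c=1
ω_s = 1 − (67/29)(0−1) = 96/29
ω_s/ω_c = 96/29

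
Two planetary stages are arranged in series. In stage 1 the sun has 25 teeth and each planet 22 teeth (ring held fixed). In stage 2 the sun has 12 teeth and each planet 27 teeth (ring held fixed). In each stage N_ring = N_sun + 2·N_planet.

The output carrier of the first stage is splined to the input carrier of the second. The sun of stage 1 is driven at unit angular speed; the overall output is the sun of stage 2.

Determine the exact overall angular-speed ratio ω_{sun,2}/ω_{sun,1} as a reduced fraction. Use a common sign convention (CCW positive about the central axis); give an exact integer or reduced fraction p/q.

Stage 1: N_ring = 25 + 2·22 = 69
Stage 1: 25(ω_s−ω_c) = −69(ω_r−ω_c),  ω_r=0, ω_s=1
Stage 1: 25(1−ω_c) = −69(0−ω_c)  ⇒  94ω_c = 25  ⇒  ω_c = 25/94
  ⇒ ω_c¹/ω_s¹ = 25/94
Stage 2: N_ring = 12 + 2·27 = 66
Stage 2: 12(ω_s−ω_c) = −66(ω_r−ω_c),  ω_r=0, ω_c=1
Stage 2: ω_s = 1 − (66/12)(0−1) = 13/2
  ⇒ ω_s²/ω_c² = 13/2
Coupling ω_c² = ω_c¹ ⇒ overall = 25/94 × 13/2 = 325/188

325/188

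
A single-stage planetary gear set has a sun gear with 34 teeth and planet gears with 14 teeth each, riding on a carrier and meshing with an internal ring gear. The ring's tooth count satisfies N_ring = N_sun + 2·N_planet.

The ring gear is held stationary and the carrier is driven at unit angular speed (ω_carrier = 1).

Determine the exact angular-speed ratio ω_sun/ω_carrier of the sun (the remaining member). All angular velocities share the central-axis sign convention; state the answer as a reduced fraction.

48/17

N_ring = 34 + 2·14 = 62
34(ω_s−ω_c) = −62(ω_r−ω_c),  ω_r=0, ω_c=1
ω_s = 1 − (62/34)(0−1) = 48/17
ω_s/ω_c = 48/17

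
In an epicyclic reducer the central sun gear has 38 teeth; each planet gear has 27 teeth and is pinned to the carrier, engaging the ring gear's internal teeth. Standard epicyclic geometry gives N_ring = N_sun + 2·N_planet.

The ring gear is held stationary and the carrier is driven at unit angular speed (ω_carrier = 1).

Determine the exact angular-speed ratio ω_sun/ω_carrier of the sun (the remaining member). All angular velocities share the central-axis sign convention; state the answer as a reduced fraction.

65/19

N_ring = 38 + 2·27 = 92
38(ω_s−ω_c) = −92(ω_r−ω_c),  ω_r=0, ω_c=1
ω_s = 1 − (92/38)(0−1) = 65/19
ω_s/ω_c = 65/19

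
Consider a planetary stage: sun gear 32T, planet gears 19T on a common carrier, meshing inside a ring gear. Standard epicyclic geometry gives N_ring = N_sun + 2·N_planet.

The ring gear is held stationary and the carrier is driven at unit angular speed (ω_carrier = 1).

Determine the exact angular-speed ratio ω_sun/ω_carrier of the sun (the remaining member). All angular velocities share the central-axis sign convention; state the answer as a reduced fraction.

N_ring = 32 + 2·19 = 70
32(ω_s−ω_c) = −70(ω_r−ω_c),  ω_r=0, ω_c=1
ω_s = 1 − (70/32)(0−1) = 51/16
ω_s/ω_c = 51/16

51/16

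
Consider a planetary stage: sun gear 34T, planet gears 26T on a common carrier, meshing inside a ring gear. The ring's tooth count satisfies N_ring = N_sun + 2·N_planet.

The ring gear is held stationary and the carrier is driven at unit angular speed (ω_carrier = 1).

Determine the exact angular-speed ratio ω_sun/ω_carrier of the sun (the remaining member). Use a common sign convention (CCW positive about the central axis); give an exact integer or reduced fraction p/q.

60/17

N_ring = 34 + 2·26 = 86
34(ω_s−ω_c) = −86(ω_r−ω_c),  ω_r=0, ω_c=1
ω_s = 1 − (86/34)(0−1) = 60/17
ω_s/ω_c = 60/17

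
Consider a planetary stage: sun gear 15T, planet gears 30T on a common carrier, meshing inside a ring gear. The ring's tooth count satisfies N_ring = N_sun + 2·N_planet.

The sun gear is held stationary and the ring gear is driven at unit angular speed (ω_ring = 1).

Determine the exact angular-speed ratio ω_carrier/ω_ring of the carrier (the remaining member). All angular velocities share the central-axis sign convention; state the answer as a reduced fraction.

N_ring = 15 + 2·30 = 75
15(ω_s−ω_c) = −75(ω_r−ω_c),  ω_s=0, ω_r=1
15(0−ω_c) = −75(1−ω_c)  ⇒  90ω_c = 75  ⇒  ω_c = 5/6
ω_c/ω_r = 5/6

5/6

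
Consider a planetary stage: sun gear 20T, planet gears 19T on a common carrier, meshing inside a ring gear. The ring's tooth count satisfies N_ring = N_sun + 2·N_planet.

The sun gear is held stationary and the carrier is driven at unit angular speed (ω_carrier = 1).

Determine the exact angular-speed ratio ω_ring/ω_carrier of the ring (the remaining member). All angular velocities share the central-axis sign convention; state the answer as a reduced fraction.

N_ring = 20 + 2·19 = 58
20(ω_s−ω_c) = −58(ω_r−ω_c),  ω_s=0, ω_c=1
ω_r = 1 − (20/58)(0−1) = 39/29
ω_r/ω_c = 39/29

39/29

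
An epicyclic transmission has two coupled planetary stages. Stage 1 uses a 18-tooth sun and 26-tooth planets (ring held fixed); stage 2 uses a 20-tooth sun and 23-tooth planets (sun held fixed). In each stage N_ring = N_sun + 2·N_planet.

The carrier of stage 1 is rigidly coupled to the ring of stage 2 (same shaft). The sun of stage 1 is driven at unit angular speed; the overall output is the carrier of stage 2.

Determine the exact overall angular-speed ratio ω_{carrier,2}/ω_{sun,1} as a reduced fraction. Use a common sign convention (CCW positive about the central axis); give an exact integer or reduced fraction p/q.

Stage 1: N_ring = 18 + 2·26 = 70
Stage 1: 18(ω_s−ω_c) = −70(ω_r−ω_c),  ω_r=0, ω_s=1
Stage 1: 18(1−ω_c) = −70(0−ω_c)  ⇒  88ω_c = 18  ⇒  ω_c = 9/44
  ⇒ ω_c¹/ω_s¹ = 9/44
Stage 2: N_ring = 20 + 2·23 = 66
Stage 2: 20(ω_s−ω_c) = −66(ω_r−ω_c),  ω_s=0, ω_r=1
Stage 2: 20(0−ω_c) = −66(1−ω_c)  ⇒  86ω_c = 66  ⇒  ω_c = 33/43
  ⇒ ω_c²/ω_r² = 33/43
Coupling ω_r² = ω_c¹ ⇒ overall = 9/44 × 33/43 = 27/172

27/172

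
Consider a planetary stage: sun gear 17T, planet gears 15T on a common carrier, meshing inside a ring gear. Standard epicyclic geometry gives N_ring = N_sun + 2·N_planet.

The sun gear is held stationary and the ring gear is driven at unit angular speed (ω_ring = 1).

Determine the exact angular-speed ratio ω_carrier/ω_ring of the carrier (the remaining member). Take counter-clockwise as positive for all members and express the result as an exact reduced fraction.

47/64

N_ring = 17 + 2·15 = 47
17(ω_s−ω_c) = −47(ω_r−ω_c),  ω_s=0, ω_r=1
17(0−ω_c) = −47(1−ω_c)  ⇒  64ω_c = 47  ⇒  ω_c = 47/64
ω_c/ω_r = 47/64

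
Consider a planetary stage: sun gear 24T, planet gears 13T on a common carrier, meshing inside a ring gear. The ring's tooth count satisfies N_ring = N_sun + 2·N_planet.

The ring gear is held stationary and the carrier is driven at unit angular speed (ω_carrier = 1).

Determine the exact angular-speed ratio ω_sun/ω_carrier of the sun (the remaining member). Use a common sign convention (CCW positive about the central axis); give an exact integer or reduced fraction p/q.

N_ring = 24 + 2·13 = 50
24(ω_s−ω_c) = −50(ω_r−ω_c),  ω_r=0, ω_c=1
ω_s = 1 − (50/24)(0−1) = 37/12
ω_s/ω_c = 37/12

37/12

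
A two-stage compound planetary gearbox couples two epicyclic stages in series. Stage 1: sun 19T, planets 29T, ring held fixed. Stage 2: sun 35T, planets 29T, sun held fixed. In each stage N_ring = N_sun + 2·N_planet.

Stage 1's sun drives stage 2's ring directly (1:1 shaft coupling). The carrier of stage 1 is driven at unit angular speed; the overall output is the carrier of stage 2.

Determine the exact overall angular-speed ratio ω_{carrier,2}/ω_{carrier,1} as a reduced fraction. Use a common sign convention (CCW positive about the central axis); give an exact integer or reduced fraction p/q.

279/76

Stage 1: N_ring = 19 + 2·29 = 77
Stage 1: 19(ω_s−ω_c) = −77(ω_r−ω_c),  ω_r=0, ω_c=1
Stage 1: ω_s = 1 − (77/19)(0−1) = 96/19
  ⇒ ω_s¹/ω_c¹ = 96/19
Stage 2: N_ring = 35 + 2·29 = 93
Stage 2: 35(ω_s−ω_c) = −93(ω_r−ω_c),  ω_s=0, ω_r=1
Stage 2: 35(0−ω_c) = −93(1−ω_c)  ⇒  128ω_c = 93  ⇒  ω_c = 93/128
  ⇒ ω_c²/ω_r² = 93/128
Coupling ω_r² = ω_s¹ ⇒ overall = 96/19 × 93/128 = 279/76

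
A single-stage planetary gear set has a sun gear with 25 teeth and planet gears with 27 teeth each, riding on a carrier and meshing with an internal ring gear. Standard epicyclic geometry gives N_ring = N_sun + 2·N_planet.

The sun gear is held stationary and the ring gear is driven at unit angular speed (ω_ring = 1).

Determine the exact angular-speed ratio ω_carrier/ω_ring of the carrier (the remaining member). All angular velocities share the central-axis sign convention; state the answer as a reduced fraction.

79/104

N_ring = 25 + 2·27 = 79
25(ω_s−ω_c) = −79(ω_r−ω_c),  ω_s=0, ω_r=1
25(0−ω_c) = −79(1−ω_c)  ⇒  104ω_c = 79  ⇒  ω_c = 79/104
ω_c/ω_r = 79/104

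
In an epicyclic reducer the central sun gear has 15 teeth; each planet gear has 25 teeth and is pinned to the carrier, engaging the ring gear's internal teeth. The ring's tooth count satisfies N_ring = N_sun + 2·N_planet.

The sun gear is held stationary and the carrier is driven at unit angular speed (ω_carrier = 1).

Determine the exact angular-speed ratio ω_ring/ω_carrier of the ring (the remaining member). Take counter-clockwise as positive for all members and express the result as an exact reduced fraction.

16/13

N_ring = 15 + 2·25 = 65
15(ω_s−ω_c) = −65(ω_r−ω_c),  ω_s=0, ω_c=1
ω_r = 1 − (15/65)(0−1) = 16/13
ω_r/ω_c = 16/13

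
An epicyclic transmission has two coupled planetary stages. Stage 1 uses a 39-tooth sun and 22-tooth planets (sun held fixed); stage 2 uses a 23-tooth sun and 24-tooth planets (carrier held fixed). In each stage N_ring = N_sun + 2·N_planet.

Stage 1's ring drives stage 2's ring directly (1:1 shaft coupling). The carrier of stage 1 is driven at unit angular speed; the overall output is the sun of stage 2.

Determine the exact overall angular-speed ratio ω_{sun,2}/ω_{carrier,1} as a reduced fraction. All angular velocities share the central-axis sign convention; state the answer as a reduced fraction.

Stage 1: N_ring = 39 + 2·22 = 83
Stage 1: 39(ω_s−ω_c) = −83(ω_r−ω_c),  ω_s=0, ω_c=1
Stage 1: ω_r = 1 − (39/83)(0−1) = 122/83
  ⇒ ω_r¹/ω_c¹ = 122/83
Stage 2: N_ring = 23 + 2·24 = 71
Stage 2: 23(ω_s−ω_c) = −71(ω_r−ω_c),  ω_c=0, ω_r=1
Stage 2: ω_s = 0 − (71/23)(1−0) = -71/23
  ⇒ ω_s²/ω_r² = -71/23
Coupling ω_r² = ω_r¹ ⇒ overall = 122/83 × -71/23 = -8662/1909

-8662/1909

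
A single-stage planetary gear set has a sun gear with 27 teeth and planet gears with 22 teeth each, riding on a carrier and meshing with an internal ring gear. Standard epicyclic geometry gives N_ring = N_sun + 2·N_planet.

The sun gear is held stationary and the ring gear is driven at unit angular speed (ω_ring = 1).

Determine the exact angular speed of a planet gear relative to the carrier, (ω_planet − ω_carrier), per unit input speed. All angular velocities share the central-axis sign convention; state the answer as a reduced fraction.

1917/2156

N_ring = 27 + 2·22 = 71
27(ω_s−ω_c) = −71(ω_r−ω_c),  ω_s=0, ω_r=1
27(0−ω_c) = −71(1−ω_c)  ⇒  98ω_c = 71  ⇒  ω_c = 71/98
sun–planet: 27·(0−71/98) = −22·(ω_p−ω_c)  ⇒  ω_p−ω_c = −(27/22)·(-71/98) = 1917/2156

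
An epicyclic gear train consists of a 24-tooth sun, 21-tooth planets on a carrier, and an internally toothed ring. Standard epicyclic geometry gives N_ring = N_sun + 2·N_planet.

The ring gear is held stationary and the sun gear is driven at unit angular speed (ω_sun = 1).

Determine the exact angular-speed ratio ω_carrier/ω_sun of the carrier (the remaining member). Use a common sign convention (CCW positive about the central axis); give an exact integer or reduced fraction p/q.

N_ring = 24 + 2·21 = 66
24(ω_s−ω_c) = −66(ω_r−ω_c),  ω_r=0, ω_s=1
24(1−ω_c) = −66(0−ω_c)  ⇒  90ω_c = 24  ⇒  ω_c = 4/15
ω_c/ω_s = 4/15

4/15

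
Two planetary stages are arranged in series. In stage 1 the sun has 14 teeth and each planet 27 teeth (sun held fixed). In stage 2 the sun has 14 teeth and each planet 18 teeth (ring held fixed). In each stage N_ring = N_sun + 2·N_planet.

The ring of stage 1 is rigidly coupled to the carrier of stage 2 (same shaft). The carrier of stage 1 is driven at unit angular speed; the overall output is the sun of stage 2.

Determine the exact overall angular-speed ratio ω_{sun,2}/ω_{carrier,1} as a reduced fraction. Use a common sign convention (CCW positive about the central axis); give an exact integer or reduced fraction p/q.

656/119

Stage 1: N_ring = 14 + 2·27 = 68
Stage 1: 14(ω_s−ω_c) = −68(ω_r−ω_c),  ω_s=0, ω_c=1
Stage 1: ω_r = 1 − (14/68)(0−1) = 41/34
  ⇒ ω_r¹/ω_c¹ = 41/34
Stage 2: N_ring = 14 + 2·18 = 50
Stage 2: 14(ω_s−ω_c) = −50(ω_r−ω_c),  ω_r=0, ω_c=1
Stage 2: ω_s = 1 − (50/14)(0−1) = 32/7
  ⇒ ω_s²/ω_c² = 32/7
Coupling ω_c² = ω_r¹ ⇒ overall = 41/34 × 32/7 = 656/119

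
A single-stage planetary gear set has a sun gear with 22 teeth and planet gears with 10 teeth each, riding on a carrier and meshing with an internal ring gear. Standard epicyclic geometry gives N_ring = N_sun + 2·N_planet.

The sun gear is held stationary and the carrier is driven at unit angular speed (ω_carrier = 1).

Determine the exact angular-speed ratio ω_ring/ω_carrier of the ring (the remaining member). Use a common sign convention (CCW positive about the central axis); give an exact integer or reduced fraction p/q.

32/21

N_ring = 22 + 2·10 = 42
22(ω_s−ω_c) = −42(ω_r−ω_c),  ω_s=0, ω_c=1
ω_r = 1 − (22/42)(0−1) = 32/21
ω_r/ω_c = 32/21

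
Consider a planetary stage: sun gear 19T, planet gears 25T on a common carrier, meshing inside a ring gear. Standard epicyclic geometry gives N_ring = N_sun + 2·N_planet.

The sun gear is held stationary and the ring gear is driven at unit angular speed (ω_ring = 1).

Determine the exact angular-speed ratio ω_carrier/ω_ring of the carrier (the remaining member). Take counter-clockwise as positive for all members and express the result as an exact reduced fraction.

N_ring = 19 + 2·25 = 69
19(ω_s−ω_c) = −69(ω_r−ω_c),  ω_s=0, ω_r=1
19(0−ω_c) = −69(1−ω_c)  ⇒  88ω_c = 69  ⇒  ω_c = 69/88
ω_c/ω_r = 69/88

69/88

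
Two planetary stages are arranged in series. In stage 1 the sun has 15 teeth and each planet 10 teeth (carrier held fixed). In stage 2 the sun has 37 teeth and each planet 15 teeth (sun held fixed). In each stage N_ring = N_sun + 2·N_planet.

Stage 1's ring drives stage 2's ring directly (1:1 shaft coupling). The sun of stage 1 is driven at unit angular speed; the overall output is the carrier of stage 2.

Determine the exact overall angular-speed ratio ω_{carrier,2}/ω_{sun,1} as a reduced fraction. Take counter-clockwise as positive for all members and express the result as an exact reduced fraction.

Stage 1: N_ring = 15 + 2·10 = 35
Stage 1: 15(ω_s−ω_c) = −35(ω_r−ω_c),  ω_c=0, ω_s=1
Stage 1: ω_r = 0 − (15/35)(1−0) = -3/7
  ⇒ ω_r¹/ω_s¹ = -3/7
Stage 2: N_ring = 37 + 2·15 = 67
Stage 2: 37(ω_s−ω_c) = −67(ω_r−ω_c),  ω_s=0, ω_r=1
Stage 2: 37(0−ω_c) = −67(1−ω_c)  ⇒  104ω_c = 67  ⇒  ω_c = 67/104
  ⇒ ω_c²/ω_r² = 67/104
Coupling ω_r² = ω_r¹ ⇒ overall = -3/7 × 67/104 = -201/728

-201/728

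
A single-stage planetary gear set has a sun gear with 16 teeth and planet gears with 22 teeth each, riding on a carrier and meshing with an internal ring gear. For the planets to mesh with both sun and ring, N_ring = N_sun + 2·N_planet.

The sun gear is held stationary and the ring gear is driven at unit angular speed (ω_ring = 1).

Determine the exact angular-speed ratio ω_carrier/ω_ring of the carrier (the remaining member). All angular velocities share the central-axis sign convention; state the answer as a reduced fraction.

15/19

N_ring = 16 + 2·22 = 60
16(ω_s−ω_c) = −60(ω_r−ω_c),  ω_s=0, ω_r=1
16(0−ω_c) = −60(1−ω_c)  ⇒  76ω_c = 60  ⇒  ω_c = 15/19
ω_c/ω_r = 15/19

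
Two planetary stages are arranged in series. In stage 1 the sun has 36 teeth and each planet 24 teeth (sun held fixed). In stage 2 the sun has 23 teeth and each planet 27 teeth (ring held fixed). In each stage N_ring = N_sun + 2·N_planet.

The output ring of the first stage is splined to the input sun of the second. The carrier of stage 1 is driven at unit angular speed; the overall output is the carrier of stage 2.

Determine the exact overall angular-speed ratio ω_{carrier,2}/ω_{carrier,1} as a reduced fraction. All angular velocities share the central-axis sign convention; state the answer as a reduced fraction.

Stage 1: N_ring = 36 + 2·24 = 84
Stage 1: 36(ω_s−ω_c) = −84(ω_r−ω_c),  ω_s=0, ω_c=1
Stage 1: ω_r = 1 − (36/84)(0−1) = 10/7
  ⇒ ω_r¹/ω_c¹ = 10/7
Stage 2: N_ring = 23 + 2·27 = 77
Stage 2: 23(ω_s−ω_c) = −77(ω_r−ω_c),  ω_r=0, ω_s=1
Stage 2: 23(1−ω_c) = −77(0−ω_c)  ⇒  100ω_c = 23  ⇒  ω_c = 23/100
  ⇒ ω_c²/ω_s² = 23/100
Coupling ω_s² = ω_r¹ ⇒ overall = 10/7 × 23/100 = 23/70

23/70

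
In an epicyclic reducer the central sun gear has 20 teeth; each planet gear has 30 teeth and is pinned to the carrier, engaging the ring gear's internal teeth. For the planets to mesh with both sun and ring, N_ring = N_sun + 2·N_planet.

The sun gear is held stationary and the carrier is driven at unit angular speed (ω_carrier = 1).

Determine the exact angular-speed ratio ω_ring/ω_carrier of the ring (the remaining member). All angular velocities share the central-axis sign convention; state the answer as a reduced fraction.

5/4

N_ring = 20 + 2·30 = 80
20(ω_s−ω_c) = −80(ω_r−ω_c),  ω_s=0, ω_c=1
ω_r = 1 − (20/80)(0−1) = 5/4
ω_r/ω_c = 5/4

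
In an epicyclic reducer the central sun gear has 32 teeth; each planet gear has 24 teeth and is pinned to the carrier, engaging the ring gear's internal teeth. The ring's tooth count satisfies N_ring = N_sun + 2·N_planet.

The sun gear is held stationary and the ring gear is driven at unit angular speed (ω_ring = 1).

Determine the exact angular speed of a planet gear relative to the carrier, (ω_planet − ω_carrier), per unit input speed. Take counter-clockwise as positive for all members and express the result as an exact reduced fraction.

20/21

N_ring = 32 + 2·24 = 80
32(ω_s−ω_c) = −80(ω_r−ω_c),  ω_s=0, ω_r=1
32(0−ω_c) = −80(1−ω_c)  ⇒  112ω_c = 80  ⇒  ω_c = 5/7
sun–planet: 32·(0−5/7) = −24·(ω_p−ω_c)  ⇒  ω_p−ω_c = −(32/24)·(-5/7) = 20/21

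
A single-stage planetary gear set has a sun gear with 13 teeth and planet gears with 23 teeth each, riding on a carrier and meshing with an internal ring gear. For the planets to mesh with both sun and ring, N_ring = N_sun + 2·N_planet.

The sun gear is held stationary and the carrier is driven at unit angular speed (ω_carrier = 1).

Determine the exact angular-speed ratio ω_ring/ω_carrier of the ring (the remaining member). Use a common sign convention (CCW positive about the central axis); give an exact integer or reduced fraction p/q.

72/59

N_ring = 13 + 2·23 = 59
13(ω_s−ω_c) = −59(ω_r−ω_c),  ω_s=0, ω_c=1
ω_r = 1 − (13/59)(0−1) = 72/59
ω_r/ω_c = 72/59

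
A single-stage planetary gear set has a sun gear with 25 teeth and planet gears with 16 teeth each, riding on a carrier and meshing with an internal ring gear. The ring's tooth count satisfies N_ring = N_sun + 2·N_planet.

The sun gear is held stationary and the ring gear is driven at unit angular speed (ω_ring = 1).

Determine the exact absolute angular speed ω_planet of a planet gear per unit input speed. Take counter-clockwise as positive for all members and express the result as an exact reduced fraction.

N_ring = 25 + 2·16 = 57
25(ω_s−ω_c) = −57(ω_r−ω_c),  ω_s=0, ω_r=1
25(0−ω_c) = −57(1−ω_c)  ⇒  82ω_c = 57  ⇒  ω_c = 57/82
sun–planet: 25·(0−57/82) = −16·(ω_p−ω_c)  ⇒  ω_p−ω_c = −(25/16)·(-57/82) = 1425/1312
ω_p = 57/82 + 1425/1312 = 57/32

57/32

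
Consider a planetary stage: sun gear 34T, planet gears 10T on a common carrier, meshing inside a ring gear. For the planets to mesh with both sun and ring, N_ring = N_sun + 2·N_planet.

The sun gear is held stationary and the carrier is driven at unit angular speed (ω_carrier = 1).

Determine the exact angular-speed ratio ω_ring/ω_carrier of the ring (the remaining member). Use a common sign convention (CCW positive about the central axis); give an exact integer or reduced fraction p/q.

44/27

N_ring = 34 + 2·10 = 54
34(ω_s−ω_c) = −54(ω_r−ω_c),  ω_s=0, ω_c=1
ω_r = 1 − (34/54)(0−1) = 44/27
ω_r/ω_c = 44/27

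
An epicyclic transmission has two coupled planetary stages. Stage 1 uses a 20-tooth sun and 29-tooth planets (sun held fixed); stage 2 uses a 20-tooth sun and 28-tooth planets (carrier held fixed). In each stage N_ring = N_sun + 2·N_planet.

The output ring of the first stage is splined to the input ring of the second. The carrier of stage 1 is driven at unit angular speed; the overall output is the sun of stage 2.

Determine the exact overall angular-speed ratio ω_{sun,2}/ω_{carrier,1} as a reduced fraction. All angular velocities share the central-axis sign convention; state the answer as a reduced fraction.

-931/195

Stage 1: N_ring = 20 + 2·29 = 78
Stage 1: 20(ω_s−ω_c) = −78(ω_r−ω_c),  ω_s=0, ω_c=1
Stage 1: ω_r = 1 − (20/78)(0−1) = 49/39
  ⇒ ω_r¹/ω_c¹ = 49/39
Stage 2: N_ring = 20 + 2·28 = 76
Stage 2: 20(ω_s−ω_c) = −76(ω_r−ω_c),  ω_c=0, ω_r=1
Stage 2: ω_s = 0 − (76/20)(1−0) = -19/5
  ⇒ ω_s²/ω_r² = -19/5
Coupling ω_r² = ω_r¹ ⇒ overall = 49/39 × -19/5 = -931/195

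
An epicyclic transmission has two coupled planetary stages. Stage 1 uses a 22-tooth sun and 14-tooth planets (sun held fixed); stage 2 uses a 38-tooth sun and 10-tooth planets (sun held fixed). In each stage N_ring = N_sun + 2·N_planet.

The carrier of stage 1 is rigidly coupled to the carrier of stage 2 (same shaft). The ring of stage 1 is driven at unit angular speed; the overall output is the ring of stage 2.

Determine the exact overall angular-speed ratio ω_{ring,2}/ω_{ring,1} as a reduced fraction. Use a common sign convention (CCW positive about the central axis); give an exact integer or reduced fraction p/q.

100/87

Stage 1: N_ring = 22 + 2·14 = 50
Stage 1: 22(ω_s−ω_c) = −50(ω_r−ω_c),  ω_s=0, ω_r=1
Stage 1: 22(0−ω_c) = −50(1−ω_c)  ⇒  72ω_c = 50  ⇒  ω_c = 25/36
  ⇒ ω_c¹/ω_r¹ = 25/36
Stage 2: N_ring = 38 + 2·10 = 58
Stage 2: 38(ω_s−ω_c) = −58(ω_r−ω_c),  ω_s=0, ω_c=1
Stage 2: ω_r = 1 − (38/58)(0−1) = 48/29
  ⇒ ω_r²/ω_c² = 48/29
Coupling ω_c² = ω_c¹ ⇒ overall = 25/36 × 48/29 = 100/87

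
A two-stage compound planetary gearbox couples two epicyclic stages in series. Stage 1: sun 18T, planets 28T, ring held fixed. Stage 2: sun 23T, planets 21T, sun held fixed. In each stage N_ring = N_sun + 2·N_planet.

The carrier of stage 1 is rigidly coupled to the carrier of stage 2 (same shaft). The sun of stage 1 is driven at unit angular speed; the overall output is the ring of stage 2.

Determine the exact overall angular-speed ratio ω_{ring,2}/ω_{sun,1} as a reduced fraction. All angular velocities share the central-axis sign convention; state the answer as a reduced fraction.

Stage 1: N_ring = 18 + 2·28 = 74
Stage 1: 18(ω_s−ω_c) = −74(ω_r−ω_c),  ω_r=0, ω_s=1
Stage 1: 18(1−ω_c) = −74(0−ω_c)  ⇒  92ω_c = 18  ⇒  ω_c = 9/46
  ⇒ ω_c¹/ω_s¹ = 9/46
Stage 2: N_ring = 23 + 2·21 = 65
Stage 2: 23(ω_s−ω_c) = −65(ω_r−ω_c),  ω_s=0, ω_c=1
Stage 2: ω_r = 1 − (23/65)(0−1) = 88/65
  ⇒ ω_r²/ω_c² = 88/65
Coupling ω_c² = ω_c¹ ⇒ overall = 9/46 × 88/65 = 396/1495

396/1495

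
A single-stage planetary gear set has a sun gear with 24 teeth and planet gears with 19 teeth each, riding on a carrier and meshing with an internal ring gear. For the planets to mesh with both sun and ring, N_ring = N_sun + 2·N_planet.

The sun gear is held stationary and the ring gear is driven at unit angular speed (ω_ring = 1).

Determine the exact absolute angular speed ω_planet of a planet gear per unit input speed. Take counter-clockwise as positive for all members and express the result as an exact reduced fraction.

N_ring = 24 + 2·19 = 62
24(ω_s−ω_c) = −62(ω_r−ω_c),  ω_s=0, ω_r=1
24(0−ω_c) = −62(1−ω_c)  ⇒  86ω_c = 62  ⇒  ω_c = 31/43
sun–planet: 24·(0−31/43) = −19·(ω_p−ω_c)  ⇒  ω_p−ω_c = −(24/19)·(-31/43) = 744/817
ω_p = 31/43 + 744/817 = 31/19

31/19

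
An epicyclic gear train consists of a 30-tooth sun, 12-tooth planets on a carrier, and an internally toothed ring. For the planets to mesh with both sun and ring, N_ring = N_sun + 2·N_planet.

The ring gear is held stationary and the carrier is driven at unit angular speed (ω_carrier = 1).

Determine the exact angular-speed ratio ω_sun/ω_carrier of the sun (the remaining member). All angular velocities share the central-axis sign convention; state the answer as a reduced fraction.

N_ring = 30 + 2·12 = 54
30(ω_s−ω_c) = −54(ω_r−ω_c),  ω_r=0, ω_c=1
ω_s = 1 − (54/30)(0−1) = 14/5
ω_s/ω_c = 14/5

14/5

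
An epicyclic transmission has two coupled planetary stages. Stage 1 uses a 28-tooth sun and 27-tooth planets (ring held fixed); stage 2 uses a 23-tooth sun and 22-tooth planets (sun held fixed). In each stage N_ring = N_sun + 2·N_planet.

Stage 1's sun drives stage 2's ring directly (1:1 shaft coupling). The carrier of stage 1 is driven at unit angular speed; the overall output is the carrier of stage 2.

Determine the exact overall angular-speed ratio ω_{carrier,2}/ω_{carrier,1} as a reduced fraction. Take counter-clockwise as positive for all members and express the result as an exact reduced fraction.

737/252

Stage 1: N_ring = 28 + 2·27 = 82
Stage 1: 28(ω_s−ω_c) = −82(ω_r−ω_c),  ω_r=0, ω_c=1
Stage 1: ω_s = 1 − (82/28)(0−1) = 55/14
  ⇒ ω_s¹/ω_c¹ = 55/14
Stage 2: N_ring = 23 + 2·22 = 67
Stage 2: 23(ω_s−ω_c) = −67(ω_r−ω_c),  ω_s=0, ω_r=1
Stage 2: 23(0−ω_c) = −67(1−ω_c)  ⇒  90ω_c = 67  ⇒  ω_c = 67/90
  ⇒ ω_c²/ω_r² = 67/90
Coupling ω_r² = ω_s¹ ⇒ overall = 55/14 × 67/90 = 737/252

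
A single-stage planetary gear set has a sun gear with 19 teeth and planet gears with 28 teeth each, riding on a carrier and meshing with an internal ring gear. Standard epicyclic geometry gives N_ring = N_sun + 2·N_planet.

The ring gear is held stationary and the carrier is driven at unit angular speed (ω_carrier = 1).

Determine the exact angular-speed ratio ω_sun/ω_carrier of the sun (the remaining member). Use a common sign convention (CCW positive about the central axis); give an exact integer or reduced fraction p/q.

94/19

N_ring = 19 + 2·28 = 75
19(ω_s−ω_c) = −75(ω_r−ω_c),  ω_r=0, ω_c=1
ω_s = 1 − (75/19)(0−1) = 94/19
ω_s/ω_c = 94/19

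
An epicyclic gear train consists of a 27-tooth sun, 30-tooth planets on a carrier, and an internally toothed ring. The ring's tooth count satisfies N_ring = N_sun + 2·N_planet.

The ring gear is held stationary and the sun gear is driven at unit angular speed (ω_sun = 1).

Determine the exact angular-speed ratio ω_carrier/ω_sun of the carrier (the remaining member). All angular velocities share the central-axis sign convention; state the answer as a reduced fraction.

N_ring = 27 + 2·30 = 87
27(ω_s−ω_c) = −87(ω_r−ω_c),  ω_r=0, ω_s=1
27(1−ω_c) = −87(0−ω_c)  ⇒  114ω_c = 27  ⇒  ω_c = 9/38
ω_c/ω_s = 9/38

9/38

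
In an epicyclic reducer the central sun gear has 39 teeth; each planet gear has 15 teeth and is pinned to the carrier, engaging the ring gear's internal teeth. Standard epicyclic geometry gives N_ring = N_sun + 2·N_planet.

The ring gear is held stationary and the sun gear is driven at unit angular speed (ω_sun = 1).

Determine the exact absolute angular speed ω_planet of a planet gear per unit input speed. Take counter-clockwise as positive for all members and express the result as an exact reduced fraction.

N_ring = 39 + 2·15 = 69
39(ω_s−ω_c) = −69(ω_r−ω_c),  ω_r=0, ω_s=1
39(1−ω_c) = −69(0−ω_c)  ⇒  108ω_c = 39  ⇒  ω_c = 13/36
sun–planet: 39·(1−13/36) = −15·(ω_p−ω_c)  ⇒  ω_p−ω_c = −(39/15)·(23/36) = -299/180
ω_p = 13/36 − 299/180 = -13/10

-13/10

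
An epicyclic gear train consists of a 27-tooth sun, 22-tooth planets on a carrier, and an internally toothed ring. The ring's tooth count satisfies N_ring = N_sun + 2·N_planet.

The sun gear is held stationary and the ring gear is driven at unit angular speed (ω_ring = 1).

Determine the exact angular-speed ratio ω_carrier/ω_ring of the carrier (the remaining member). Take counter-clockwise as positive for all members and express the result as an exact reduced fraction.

N_ring = 27 + 2·22 = 71
27(ω_s−ω_c) = −71(ω_r−ω_c),  ω_s=0, ω_r=1
27(0−ω_c) = −71(1−ω_c)  ⇒  98ω_c = 71  ⇒  ω_c = 71/98
ω_c/ω_r = 71/98

71/98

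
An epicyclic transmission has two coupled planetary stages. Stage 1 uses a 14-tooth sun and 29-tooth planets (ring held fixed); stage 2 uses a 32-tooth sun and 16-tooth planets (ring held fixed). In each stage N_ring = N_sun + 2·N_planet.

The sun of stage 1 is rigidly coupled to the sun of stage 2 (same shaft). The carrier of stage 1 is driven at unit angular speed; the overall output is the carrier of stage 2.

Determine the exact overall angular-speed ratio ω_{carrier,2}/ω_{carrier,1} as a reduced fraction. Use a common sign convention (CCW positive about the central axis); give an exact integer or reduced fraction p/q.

43/21

Stage 1: N_ring = 14 + 2·29 = 72
Stage 1: 14(ω_s−ω_c) = −72(ω_r−ω_c),  ω_r=0, ω_c=1
Stage 1: ω_s = 1 − (72/14)(0−1) = 43/7
  ⇒ ω_s¹/ω_c¹ = 43/7
Stage 2: N_ring = 32 + 2·16 = 64
Stage 2: 32(ω_s−ω_c) = −64(ω_r−ω_c),  ω_r=0, ω_s=1
Stage 2: 32(1−ω_c) = −64(0−ω_c)  ⇒  96ω_c = 32  ⇒  ω_c = 1/3
  ⇒ ω_c²/ω_s² = 1/3
Coupling ω_s² = ω_s¹ ⇒ overall = 43/7 × 1/3 = 43/21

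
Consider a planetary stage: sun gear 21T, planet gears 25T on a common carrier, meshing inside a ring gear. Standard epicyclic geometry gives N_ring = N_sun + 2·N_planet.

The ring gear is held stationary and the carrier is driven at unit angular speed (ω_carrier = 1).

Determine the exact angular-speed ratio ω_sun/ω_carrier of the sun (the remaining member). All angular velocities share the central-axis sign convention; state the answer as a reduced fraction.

N_ring = 21 + 2·25 = 71
21(ω_s−ω_c) = −71(ω_r−ω_c),  ω_r=0, ω_c=1
ω_s = 1 − (71/21)(0−1) = 92/21
ω_s/ω_c = 92/21

92/21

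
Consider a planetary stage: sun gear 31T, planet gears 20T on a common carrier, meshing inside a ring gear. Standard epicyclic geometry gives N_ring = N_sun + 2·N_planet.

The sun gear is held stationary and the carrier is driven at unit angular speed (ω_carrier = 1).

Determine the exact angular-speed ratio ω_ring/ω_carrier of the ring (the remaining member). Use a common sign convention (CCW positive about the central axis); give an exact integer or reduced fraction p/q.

102/71

N_ring = 31 + 2·20 = 71
31(ω_s−ω_c) = −71(ω_r−ω_c),  ω_s=0, ω_c=1
ω_r = 1 − (31/71)(0−1) = 102/71
ω_r/ω_c = 102/71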